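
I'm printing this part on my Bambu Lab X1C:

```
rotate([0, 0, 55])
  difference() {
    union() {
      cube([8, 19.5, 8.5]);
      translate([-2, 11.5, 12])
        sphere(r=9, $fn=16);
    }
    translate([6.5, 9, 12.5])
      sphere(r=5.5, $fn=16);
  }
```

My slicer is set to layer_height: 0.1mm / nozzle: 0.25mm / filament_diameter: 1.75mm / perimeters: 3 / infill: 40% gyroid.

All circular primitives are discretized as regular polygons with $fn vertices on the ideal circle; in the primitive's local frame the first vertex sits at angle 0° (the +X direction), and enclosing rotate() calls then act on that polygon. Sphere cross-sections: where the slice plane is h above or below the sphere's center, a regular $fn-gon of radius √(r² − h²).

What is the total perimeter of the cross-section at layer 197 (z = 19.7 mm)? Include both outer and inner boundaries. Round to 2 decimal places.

29.09 mm

At z = 19.7 mm: the cube is absent (z outside [0, 8.5]); the r=9 sphere at (-2, 11.5) contributes a regular 16-gon of circumradius √(9²−7.7²) = 4.659 (perimeter = 2·16·4.659·sin(180°/16) = 29.09 mm); Taking the union: only the r=9 sphere at (-2, 11.5) is present, so the union is just that shape — boundary = 29.09 mm; the sphere at (6.5, 9) is absent (|z−center|=7.200 > r=5.5); Taking the first minus the rest: none of the subtracted shapes is present at this height, so that combined region is unchanged — boundary = 29.09 mm; (whole slice rotated 55° about Z — lengths, areas and connectivity unchanged). Overall, the cross-section is a single solid region. Total boundary length (outer) = 29.09 mm.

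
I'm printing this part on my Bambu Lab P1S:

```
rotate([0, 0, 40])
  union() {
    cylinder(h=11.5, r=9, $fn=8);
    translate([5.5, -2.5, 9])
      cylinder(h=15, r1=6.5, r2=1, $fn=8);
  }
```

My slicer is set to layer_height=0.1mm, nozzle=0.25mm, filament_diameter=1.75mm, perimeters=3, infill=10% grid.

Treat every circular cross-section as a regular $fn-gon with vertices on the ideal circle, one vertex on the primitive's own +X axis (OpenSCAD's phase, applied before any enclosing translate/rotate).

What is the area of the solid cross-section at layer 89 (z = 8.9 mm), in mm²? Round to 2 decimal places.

At z = 8.9 mm: the r=9 cylinder gives a regular 8-gon of circumradius 9 (constant along its height) (area = (8/2)·9.000²·sin(360°/8) = 229.10 mm²); the cone at (5.5, -2.5) is absent (z outside [9, 24]); Taking the union: only the r=9 cylinder is present, so the union is just that shape — area = 229.10 mm²; (rotated 40° about Z; rotation is an isometry so areas/perimeters/island counts are preserved). Overall, the cross-section is a single solid region. Net area = 229.10 mm².

229.10 mm²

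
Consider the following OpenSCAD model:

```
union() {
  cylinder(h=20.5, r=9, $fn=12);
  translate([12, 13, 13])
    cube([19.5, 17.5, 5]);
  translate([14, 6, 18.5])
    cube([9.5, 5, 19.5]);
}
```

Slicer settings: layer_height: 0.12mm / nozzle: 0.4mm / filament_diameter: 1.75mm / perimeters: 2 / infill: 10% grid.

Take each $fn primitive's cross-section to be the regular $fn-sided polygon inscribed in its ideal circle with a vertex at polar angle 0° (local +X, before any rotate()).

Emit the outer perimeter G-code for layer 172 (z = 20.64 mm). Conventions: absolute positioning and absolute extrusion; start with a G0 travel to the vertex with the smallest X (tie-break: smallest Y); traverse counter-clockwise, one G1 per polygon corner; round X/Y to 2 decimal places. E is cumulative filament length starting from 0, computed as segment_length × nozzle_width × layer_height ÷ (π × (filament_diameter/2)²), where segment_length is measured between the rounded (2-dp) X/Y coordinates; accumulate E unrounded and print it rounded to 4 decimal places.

At z = 20.64 mm: the cylinder does not reach this height (z outside [0, 20.5]); the cube at (12, 13) is absent (z outside [13, 18]); the 9.5×5 cube at (14, 6) contributes its full rectangle; Combining (union): only the 9.5×5 cube at (14, 6) is present, so the union is just that shape — 1 connected region. The outline is a single polygon with 4 vertices. Extrusion per mm of travel: 0.4 × 0.12 / (π × 0.875²) = 0.019956. Accumulating E over each segment gives final E = 0.5787.

G0 X14.00 Y6.00 Z20.64
G1 X23.50 Y6.00 E0.1896
G1 X23.50 Y11.00 E0.2894
G1 X14.00 Y11.00 E0.4789
G1 X14.00 Y6.00 E0.5787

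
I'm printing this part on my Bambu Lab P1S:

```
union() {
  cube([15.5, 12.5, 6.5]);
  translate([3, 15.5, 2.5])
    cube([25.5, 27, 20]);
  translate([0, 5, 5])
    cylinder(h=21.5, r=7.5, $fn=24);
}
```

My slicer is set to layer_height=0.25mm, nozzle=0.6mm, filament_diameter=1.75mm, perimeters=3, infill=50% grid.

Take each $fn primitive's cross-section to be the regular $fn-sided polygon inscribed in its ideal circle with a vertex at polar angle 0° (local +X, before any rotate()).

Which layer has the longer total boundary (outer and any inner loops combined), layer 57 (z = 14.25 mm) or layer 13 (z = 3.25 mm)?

layer 13 (z = 3.25 mm)

Layer 57 (z = 14.25): the cube does not reach this height (z outside [0, 6.5]); the 25.5×27 cube at (3, 15.5) contributes its full rectangle (perimeter 105.00 mm); the r=7.5 cylinder at (0, 5) contributes a regular 24-gon of circumradius 7.5 (perimeter = 2·24·7.500·sin(180°/24) = 46.99 mm); Merging all regions: the 2 present regions are separate (no shared area or edge), so areas and boundary lengths simply add and each stays a separate island — boundary = 151.99 mm. So its perimeter = 151.99 mm. Layer 13 (z = 3.25): the 15.5×12.5 cube contributes its full rectangle (perimeter 56.00 mm); the 25.5×27 cube at (3, 15.5) contributes its full rectangle (perimeter 105.00 mm); the cylinder at (0, 5) is absent (z outside [5, 26.5]); Taking the union: the 2 present regions are separate (no shared area or edge), so areas and boundary lengths simply add and each stays a separate island — boundary = 161.00 mm. So its perimeter = 161.00 mm. Layer 13 is larger (161.00 vs 151.99 mm).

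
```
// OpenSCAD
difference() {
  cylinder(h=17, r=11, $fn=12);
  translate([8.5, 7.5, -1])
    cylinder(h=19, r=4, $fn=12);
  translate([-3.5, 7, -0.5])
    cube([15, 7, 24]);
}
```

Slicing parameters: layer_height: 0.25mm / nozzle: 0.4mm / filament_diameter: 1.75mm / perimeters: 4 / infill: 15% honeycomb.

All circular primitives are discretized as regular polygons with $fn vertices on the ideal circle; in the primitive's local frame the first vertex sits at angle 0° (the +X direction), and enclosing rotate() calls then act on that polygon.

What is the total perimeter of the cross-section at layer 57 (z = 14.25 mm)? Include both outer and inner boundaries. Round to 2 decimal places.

At z = 14.25 mm: the r=11 cylinder gives a regular 12-gon of circumradius 11 (constant along its height) (perimeter = 2·12·11.000·sin(180°/12) = 68.33 mm); the r=4 cylinder at (8.5, 7.5) contributes a regular 12-gon of circumradius 4 (perimeter = 2·12·4.000·sin(180°/12) = 24.85 mm); the cube at (-3.5, 7) is present — its section is the full 15×7 rectangle (perimeter 44.00 mm); After the difference (first − rest): starting from the r=11 cylinder, the r=4 cylinder at (8.5, 7.5) partially overlaps it — only the 17.89 mm² overlap (of its 48.00 mm²) is removed, clipping the outline; the 15×7 cube at (-3.5, 7) partially overlaps it — only the 28.34 mm² overlap (of its 105.00 mm²) is removed, clipping the outline — boundary = 70.05 mm. Overall, the cross-section is a single solid region. Total boundary length (outer) = 70.05 mm.

70.05 mm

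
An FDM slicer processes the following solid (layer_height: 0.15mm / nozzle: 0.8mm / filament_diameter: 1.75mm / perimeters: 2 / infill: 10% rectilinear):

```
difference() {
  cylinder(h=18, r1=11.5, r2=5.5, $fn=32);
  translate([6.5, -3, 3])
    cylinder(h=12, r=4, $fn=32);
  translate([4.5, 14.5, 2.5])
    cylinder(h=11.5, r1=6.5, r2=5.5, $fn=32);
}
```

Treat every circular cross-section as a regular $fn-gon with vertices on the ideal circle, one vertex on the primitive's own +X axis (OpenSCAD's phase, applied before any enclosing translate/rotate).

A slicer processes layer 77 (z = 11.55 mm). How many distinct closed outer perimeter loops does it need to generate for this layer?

1

At z = 11.55 mm: the cone contributes a regular 32-gon of circumradius 7.650 (interpolated between r1=11.5 and r2=5.5 at t=0.642); the r=4 cylinder at (6.5, -3) contributes a regular 32-gon of circumradius 4; the cone at (4.5, 14.5): at t=0.787 of its height the radius interpolates to r₁+(r₂−r₁)t = 5.713, giving a regular 32-gon of that circumradius; After the difference (first − rest): starting from the cone, the r=4 cylinder at (6.5, -3) partially overlaps it — only the 25.82 mm² overlap (of its 49.94 mm²) is removed, clipping the outline; the cone at (4.5, 14.5) misses the remaining region (no effect) — 1 connected region. The result has 1 disconnected region.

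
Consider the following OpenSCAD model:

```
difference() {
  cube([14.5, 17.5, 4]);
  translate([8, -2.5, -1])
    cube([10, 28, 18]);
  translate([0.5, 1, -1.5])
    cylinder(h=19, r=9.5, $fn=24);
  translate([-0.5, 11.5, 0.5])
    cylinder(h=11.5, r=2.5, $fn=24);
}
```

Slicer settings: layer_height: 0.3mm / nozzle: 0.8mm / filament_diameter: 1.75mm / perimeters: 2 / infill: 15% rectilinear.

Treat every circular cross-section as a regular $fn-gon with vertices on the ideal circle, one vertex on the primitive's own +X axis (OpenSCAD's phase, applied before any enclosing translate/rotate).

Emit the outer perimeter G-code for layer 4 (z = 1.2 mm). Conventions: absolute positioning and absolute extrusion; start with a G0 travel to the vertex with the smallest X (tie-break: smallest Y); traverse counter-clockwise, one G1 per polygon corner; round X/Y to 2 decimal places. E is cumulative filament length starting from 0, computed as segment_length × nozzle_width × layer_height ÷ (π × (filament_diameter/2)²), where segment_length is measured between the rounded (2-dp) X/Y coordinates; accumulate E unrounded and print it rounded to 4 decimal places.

At z = 1.2 mm: the cube is present — its section is the full 14.5×17.5 rectangle; the cube at (8, -2.5) is present — its section is the full 10×28 rectangle; the r=9.5 cylinder at (0.5, 1) gives a regular 24-gon of circumradius 9.5 (constant along its height); the cylinder at (-0.5, 11.5): section is a regular 24-gon, circumradius r=2.5; Subtracting the remaining from the first: starting from the 14.5×17.5 cube, the 10×28 cube at (8, -2.5) partially overlaps it — only the 113.75 mm² overlap (of its 280.00 mm²) is removed, clipping the outline; the r=9.5 cylinder at (0.5, 1) partially overlaps it — only the 75.19 mm² overlap (of its 280.30 mm²) is removed, clipping the outline; the r=2.5 cylinder at (-0.5, 11.5) partially overlaps it — only the 5.65 mm² overlap (of its 19.41 mm²) is removed, clipping the outline — 1 connected region. The outline is a single polygon with 15 vertices. Extrusion per mm of travel: 0.8 × 0.3 / (π × 0.875²) = 0.099780. Accumulating E over each segment gives final E = 3.4430.

G0 X0.00 Y13.93 Z1.20
G1 X0.15 Y13.91 E0.0151
G1 X0.75 Y13.67 E0.0796
G1 X1.27 Y13.27 E0.1450
G1 X1.67 Y12.75 E0.2105
G1 X1.91 Y12.15 E0.2750
G1 X2.00 Y11.50 E0.3405
G1 X1.91 Y10.85 E0.4059
G1 X1.70 Y10.34 E0.4610
G1 X2.96 Y10.18 E0.5877
G1 X5.25 Y9.23 E0.8351
G1 X7.22 Y7.72 E1.0827
G1 X8.00 Y6.70 E1.2109
G1 X8.00 Y17.50 E2.2885
G1 X0.00 Y17.50 E3.0867
G1 X0.00 Y13.93 E3.4430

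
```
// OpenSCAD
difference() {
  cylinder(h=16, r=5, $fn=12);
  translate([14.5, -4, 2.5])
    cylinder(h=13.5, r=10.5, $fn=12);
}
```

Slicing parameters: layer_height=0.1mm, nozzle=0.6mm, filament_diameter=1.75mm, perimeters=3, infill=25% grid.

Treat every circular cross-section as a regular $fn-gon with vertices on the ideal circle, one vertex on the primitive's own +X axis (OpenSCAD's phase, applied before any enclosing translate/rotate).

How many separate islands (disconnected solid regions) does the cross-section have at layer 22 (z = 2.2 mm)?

At z = 2.2 mm: the cylinder: section is a regular 12-gon, circumradius r=5; the cylinder at (14.5, -4) does not reach this height (z outside [2.5, 16]); Subtracting the remaining from the first: none of the subtracted shapes is present at this height, so the r=5 cylinder is unchanged — 1 connected region. Overall, the cross-section is a single solid region. Island count = 1.

1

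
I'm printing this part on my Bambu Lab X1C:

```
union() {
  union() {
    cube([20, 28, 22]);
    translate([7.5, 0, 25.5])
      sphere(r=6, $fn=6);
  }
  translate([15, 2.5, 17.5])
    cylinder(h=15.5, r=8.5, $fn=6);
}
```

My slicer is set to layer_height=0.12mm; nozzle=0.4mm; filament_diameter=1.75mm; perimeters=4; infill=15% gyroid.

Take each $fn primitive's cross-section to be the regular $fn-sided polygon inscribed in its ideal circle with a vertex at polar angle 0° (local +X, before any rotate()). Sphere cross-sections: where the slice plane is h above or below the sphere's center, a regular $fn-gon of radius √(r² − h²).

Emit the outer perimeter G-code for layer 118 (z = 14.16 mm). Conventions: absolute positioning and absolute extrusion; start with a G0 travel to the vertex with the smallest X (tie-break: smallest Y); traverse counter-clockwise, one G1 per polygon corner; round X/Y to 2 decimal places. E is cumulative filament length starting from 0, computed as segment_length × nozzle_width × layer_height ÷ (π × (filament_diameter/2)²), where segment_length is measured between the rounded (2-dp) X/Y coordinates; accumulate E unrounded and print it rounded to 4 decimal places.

At z = 14.16 mm: the cube (footprint 20×28) is included at this height; the sphere at (7.5, 0) does not reach this height (|z−center|=11.340 > r=6); Combining (union): only the 20×28 cube is present, so the union is just that shape — 1 connected region; the cylinder at (15, 2.5) is not intersected at this z (z outside [17.5, 33]); Merging all regions: only the result so far is present, so the union is just that shape — 1 connected region. The outline is a single polygon with 4 vertices. Extrusion per mm of travel: 0.4 × 0.12 / (π × 0.875²) = 0.019956. Accumulating E over each segment gives final E = 1.9158.

G0 X0.00 Y0.00 Z14.16
G1 X20.00 Y0.00 E0.3991
G1 X20.00 Y28.00 E0.9579
G1 X0.00 Y28.00 E1.3570
G1 X0.00 Y0.00 E1.9158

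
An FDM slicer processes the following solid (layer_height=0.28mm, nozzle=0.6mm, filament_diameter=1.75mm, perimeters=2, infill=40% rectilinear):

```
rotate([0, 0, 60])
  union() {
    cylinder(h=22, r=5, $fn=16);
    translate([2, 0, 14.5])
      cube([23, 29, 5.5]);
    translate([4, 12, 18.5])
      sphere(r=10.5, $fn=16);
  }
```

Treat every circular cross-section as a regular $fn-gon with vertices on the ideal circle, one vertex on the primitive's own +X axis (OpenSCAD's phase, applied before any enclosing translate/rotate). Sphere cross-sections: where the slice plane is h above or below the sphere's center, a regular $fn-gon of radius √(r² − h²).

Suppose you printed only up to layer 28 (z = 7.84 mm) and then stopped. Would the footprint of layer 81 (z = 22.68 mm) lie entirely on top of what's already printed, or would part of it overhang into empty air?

part overhangs

Compare the two slices. At z = 7.84: the cylinder: section is a regular 16-gon, circumradius r=5 (area = (16/2)·5.000²·sin(360°/16) = 76.54 mm²); the cube at (2, 0) is not intersected at this z (z outside [14.5, 20]); the sphere at (4, 12) is absent (|z−center|=10.660 > r=10.5); Merging all regions: only the r=5 cylinder is present, so the union is just that shape — area = 76.54 mm²; (whole slice rotated 60° about Z — lengths, areas and connectivity unchanged). At z = 22.68: the cylinder is absent (z outside [0, 22]); the cube at (2, 0) is absent (z outside [14.5, 20]); the sphere at (4, 12): section is a regular 16-gon, circumradius = √(r²−h²) = √(10.5²−4.18²) = 9.632 (area = (16/2)·9.632²·sin(360°/16) = 284.04 mm²); Merging all regions: only the r=10.5 sphere at (4, 12) is present, so the union is just that shape — area = 284.04 mm²; (whole slice rotated 60° about Z — lengths, areas and connectivity unchanged). Checking containment: at z = 22.68 the cross-section extends beyond the z = 7.84 cross-section by about 276.11 mm².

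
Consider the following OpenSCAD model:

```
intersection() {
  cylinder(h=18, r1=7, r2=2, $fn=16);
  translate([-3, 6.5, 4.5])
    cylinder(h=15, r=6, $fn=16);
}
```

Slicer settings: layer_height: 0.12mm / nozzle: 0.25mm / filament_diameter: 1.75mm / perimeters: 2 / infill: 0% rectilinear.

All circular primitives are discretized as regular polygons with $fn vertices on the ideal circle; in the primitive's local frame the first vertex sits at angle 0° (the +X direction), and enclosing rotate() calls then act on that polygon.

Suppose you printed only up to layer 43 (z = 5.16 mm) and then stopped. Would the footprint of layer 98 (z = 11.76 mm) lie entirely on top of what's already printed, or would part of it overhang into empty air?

entirely on top

Compare the two slices. At z = 5.16: the cone (r1=7→r2=2) has section circumradius 5.567 here — a regular 16-gon (area = (16/2)·5.567²·sin(360°/16) = 94.87 mm²); the r=6 cylinder at (-3, 6.5) gives a regular 16-gon of circumradius 6 (constant along its height) (area = (16/2)·6.000²·sin(360°/16) = 110.21 mm²); Keeping only the common overlap: the r=6 cylinder at (-3, 6.5) partially overlaps the cone; clipping to the common part keeps 26.39 mm² — area = 26.39 mm². At z = 11.76: the cone (r1=7→r2=2) has section circumradius 3.733 here — a regular 16-gon (area = (16/2)·3.733²·sin(360°/16) = 42.67 mm²); the r=6 cylinder at (-3, 6.5) contributes a regular 16-gon of circumradius 6 (area = (16/2)·6.000²·sin(360°/16) = 110.21 mm²); Keeping only the common overlap: the r=6 cylinder at (-3, 6.5) partially overlaps the cone; clipping to the common part keeps 10.36 mm² — area = 10.36 mm². Checking containment: the cross-section at z = 11.76 is a subset of the cross-section at z = 5.16.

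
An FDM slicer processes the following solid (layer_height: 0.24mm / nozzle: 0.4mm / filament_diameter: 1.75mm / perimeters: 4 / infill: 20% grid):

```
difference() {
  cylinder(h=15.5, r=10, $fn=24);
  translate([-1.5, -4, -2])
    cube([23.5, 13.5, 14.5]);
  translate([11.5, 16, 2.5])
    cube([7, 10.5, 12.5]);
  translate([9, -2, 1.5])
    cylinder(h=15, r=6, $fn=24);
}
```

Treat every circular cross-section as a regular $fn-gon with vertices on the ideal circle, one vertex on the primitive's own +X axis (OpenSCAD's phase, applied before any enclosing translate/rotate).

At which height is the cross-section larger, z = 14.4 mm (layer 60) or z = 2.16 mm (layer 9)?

Layer 60 (z = 14.4): the cylinder: section is a regular 24-gon, circumradius r=10 (area = (24/2)·10.000²·sin(360°/24) = 310.58 mm²); the cube at (-1.5, -4) is not intersected at this z (z outside [-2, 12.5]); the 7×10.5 cube at (11.5, 16) contributes its full rectangle (area 73.50 mm²); the r=6 cylinder at (9, -2) contributes a regular 24-gon of circumradius 6 (area = (24/2)·6.000²·sin(360°/24) = 111.81 mm²); After the difference (first − rest): starting from the r=10 cylinder (310.58 mm²), the 7×10.5 cube at (11.5, 16) misses the remaining region (no effect); the r=6 cylinder at (9, -2) partially overlaps it — only the 57.09 mm² overlap (of its 111.81 mm²) is removed, clipping the outline — area = 253.49 mm². So its area = 253.49 mm². Layer 9 (z = 2.16): the r=10 cylinder contributes a regular 24-gon of circumradius 10 (area = (24/2)·10.000²·sin(360°/24) = 310.58 mm²); the 23.5×13.5 cube at (-1.5, -4) contributes its full rectangle (area 317.25 mm²); the cube at (11.5, 16) does not reach this height (z outside [2.5, 15]); the r=6 cylinder at (9, -2) contributes a regular 24-gon of circumradius 6 (area = (24/2)·6.000²·sin(360°/24) = 111.81 mm²); After the difference (first − rest): starting from the r=10 cylinder (310.58 mm²), the 23.5×13.5 cube at (-1.5, -4) partially overlaps it — only the 135.68 mm² overlap (of its 317.25 mm²) is removed, clipping the outline; the r=6 cylinder at (9, -2) partially overlaps it — only the 12.10 mm² overlap (of its 111.81 mm²) is removed, clipping the outline — area = 162.81 mm². So its area = 162.81 mm². Layer 60 is larger (253.49 vs 162.81 mm²).

layer 60 (z = 14.4 mm)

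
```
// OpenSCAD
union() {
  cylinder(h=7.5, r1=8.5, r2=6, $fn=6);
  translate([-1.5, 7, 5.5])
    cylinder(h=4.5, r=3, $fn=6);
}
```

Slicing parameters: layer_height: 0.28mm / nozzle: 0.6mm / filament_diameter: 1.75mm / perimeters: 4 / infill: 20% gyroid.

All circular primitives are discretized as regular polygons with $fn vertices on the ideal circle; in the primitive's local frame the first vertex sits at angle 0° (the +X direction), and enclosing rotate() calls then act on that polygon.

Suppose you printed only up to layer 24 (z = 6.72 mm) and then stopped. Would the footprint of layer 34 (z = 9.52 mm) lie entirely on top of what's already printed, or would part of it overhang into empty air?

Compare the two slices. At z = 6.72: the cone: at t=0.896 of its height the radius interpolates to r₁+(r₂−r₁)t = 6.260, giving a regular 6-gon of that circumradius (area = (6/2)·6.260²·sin(360°/6) = 101.81 mm²); the r=3 cylinder at (-1.5, 7) gives a regular 6-gon of circumradius 3 (constant along its height) (area = (6/2)·3.000²·sin(360°/6) = 23.38 mm²); Taking the union: the regions partially overlap — summed areas 125.20 mm² minus the doubly-counted overlap 3.57 mm² gives 121.63 mm² — area = 121.63 mm². At z = 9.52: the cone is absent (z outside [0, 7.5]); the r=3 cylinder at (-1.5, 7) contributes a regular 6-gon of circumradius 3 (area = (6/2)·3.000²·sin(360°/6) = 23.38 mm²); Taking the union: only the r=3 cylinder at (-1.5, 7) is present, so the union is just that shape — area = 23.38 mm². Checking containment: the cross-section at z = 9.52 is a subset of the cross-section at z = 6.72.

entirely on top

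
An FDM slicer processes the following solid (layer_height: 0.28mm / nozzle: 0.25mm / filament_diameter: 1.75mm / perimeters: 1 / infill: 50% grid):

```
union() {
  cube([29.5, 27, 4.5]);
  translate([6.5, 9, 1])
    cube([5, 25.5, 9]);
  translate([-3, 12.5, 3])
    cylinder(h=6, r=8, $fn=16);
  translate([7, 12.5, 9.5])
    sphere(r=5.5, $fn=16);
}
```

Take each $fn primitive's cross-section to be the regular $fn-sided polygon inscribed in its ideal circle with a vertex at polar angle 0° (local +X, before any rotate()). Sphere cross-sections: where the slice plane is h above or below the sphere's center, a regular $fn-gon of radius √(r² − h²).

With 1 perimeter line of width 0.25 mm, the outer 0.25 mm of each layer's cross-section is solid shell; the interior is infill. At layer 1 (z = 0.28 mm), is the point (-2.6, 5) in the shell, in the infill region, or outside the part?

At z = 0.28 mm: the cube is present — its section is the full 29.5×27 rectangle; the cube at (6.5, 9) is not intersected at this z (z outside [1, 10]); the cylinder at (-3, 12.5) is not intersected at this z (z outside [3, 9]); the sphere at (7, 12.5) is absent (|z−center|=9.220 > r=5.5); Combining (union): only the 29.5×27 cube is present, so the union is just that shape — 1 connected region. Overall, the cross-section is a single solid region. The nearest boundary edge runs (0.00, 27.00)→(0.00, 0.00); distance from the point to it = 2.60 mm. The point is not inside any of the regions above, so it lies outside the cross-section (2.60 mm from the nearest boundary).

outside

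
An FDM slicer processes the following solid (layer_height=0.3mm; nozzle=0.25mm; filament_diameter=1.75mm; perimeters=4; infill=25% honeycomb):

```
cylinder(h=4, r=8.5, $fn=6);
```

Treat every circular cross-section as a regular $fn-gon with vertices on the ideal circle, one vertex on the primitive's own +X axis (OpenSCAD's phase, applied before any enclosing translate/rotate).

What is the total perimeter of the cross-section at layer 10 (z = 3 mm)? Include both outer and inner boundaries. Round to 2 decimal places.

51.00 mm

At z = 3 mm: the r=8.5 cylinder gives a regular 6-gon of circumradius 8.5 (constant along its height) (perimeter = 2·6·8.500·sin(180°/6) = 51.00 mm). Overall, the cross-section is a single solid region. Total boundary length (outer) = 51.00 mm.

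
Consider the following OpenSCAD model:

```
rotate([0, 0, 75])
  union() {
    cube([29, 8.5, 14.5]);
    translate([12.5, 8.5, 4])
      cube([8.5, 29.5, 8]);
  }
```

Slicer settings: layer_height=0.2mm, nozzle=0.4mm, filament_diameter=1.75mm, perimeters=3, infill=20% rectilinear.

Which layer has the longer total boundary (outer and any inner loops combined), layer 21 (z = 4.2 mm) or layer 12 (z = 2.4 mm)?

Layer 21 (z = 4.2): the 29×8.5 cube contributes its full rectangle (perimeter 75.00 mm); the cube at (12.5, 8.5) (footprint 8.5×29.5) is included at this height (perimeter 76.00 mm); Combining (union): the 2 present regions share edge segments without overlapping in area, so areas simply add but the touching pieces fuse into one outline (the shared edge portions become interior and drop out of the boundary) — boundary = 134.00 mm; (whole slice rotated 75° about Z — lengths, areas and connectivity unchanged). So its perimeter = 134.00 mm. Layer 12 (z = 2.4): the cube (footprint 29×8.5) is included at this height (perimeter 75.00 mm); the cube at (12.5, 8.5) is not intersected at this z (z outside [4, 12]); Combining (union): only the 29×8.5 cube is present, so the union is just that shape — boundary = 75.00 mm; (rotated 75° about Z; rotation is an isometry so areas/perimeters/island counts are preserved). So its perimeter = 75.00 mm. Layer 21 is larger (134.00 vs 75.00 mm).

layer 21 (z = 4.2 mm)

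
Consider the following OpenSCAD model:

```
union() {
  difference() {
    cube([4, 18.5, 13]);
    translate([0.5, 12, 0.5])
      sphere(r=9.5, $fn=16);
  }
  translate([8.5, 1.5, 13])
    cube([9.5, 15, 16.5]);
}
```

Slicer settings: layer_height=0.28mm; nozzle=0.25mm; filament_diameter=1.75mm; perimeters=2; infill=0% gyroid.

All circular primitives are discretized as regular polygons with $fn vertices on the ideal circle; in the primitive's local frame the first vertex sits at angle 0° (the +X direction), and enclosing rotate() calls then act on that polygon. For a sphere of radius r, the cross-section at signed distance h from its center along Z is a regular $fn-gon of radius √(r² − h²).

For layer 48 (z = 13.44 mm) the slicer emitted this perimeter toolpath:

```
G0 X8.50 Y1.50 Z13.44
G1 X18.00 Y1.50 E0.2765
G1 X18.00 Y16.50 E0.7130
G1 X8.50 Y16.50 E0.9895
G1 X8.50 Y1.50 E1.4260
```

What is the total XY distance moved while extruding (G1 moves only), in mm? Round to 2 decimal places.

Sum the Euclidean lengths of each G1 segment: total = 49.00 mm.

49.00 mm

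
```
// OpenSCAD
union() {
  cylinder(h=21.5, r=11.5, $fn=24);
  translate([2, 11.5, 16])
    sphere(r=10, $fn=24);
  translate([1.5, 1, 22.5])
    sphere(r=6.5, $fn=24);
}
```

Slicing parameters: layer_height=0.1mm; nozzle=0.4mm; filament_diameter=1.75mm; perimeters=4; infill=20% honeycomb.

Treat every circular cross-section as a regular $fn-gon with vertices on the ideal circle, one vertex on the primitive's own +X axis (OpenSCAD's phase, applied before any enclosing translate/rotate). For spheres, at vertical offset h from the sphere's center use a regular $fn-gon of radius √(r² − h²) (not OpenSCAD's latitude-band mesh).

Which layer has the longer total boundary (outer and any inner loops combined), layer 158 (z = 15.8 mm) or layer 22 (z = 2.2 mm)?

layer 158 (z = 15.8 mm)

Layer 158 (z = 15.8): the r=11.5 cylinder contributes a regular 24-gon of circumradius 11.5 (perimeter = 2·24·11.500·sin(180°/24) = 72.05 mm); the r=10 sphere at (2, 11.5) contributes a regular 24-gon of circumradius √(10²−0.2²) = 9.998 (perimeter = 2·24·9.998·sin(180°/24) = 62.64 mm); the sphere at (1.5, 1) does not reach this height (|z−center|=6.700 > r=6.5); Combining (union): the regions partially overlap (shared area 121.74 mm²), so the edge portions inside another operand are dropped and the merged outline is re-measured after clipping — boundary = 92.26 mm. So its perimeter = 92.26 mm. Layer 22 (z = 2.2): the r=11.5 cylinder gives a regular 24-gon of circumradius 11.5 (constant along its height) (perimeter = 2·24·11.500·sin(180°/24) = 72.05 mm); the sphere at (2, 11.5) is absent (|z−center|=13.800 > r=10); the sphere at (1.5, 1) does not reach this height (|z−center|=20.300 > r=6.5); Merging all regions: only the r=11.5 cylinder is present, so the union is just that shape — boundary = 72.05 mm. So its perimeter = 72.05 mm. Layer 158 is larger (92.26 vs 72.05 mm).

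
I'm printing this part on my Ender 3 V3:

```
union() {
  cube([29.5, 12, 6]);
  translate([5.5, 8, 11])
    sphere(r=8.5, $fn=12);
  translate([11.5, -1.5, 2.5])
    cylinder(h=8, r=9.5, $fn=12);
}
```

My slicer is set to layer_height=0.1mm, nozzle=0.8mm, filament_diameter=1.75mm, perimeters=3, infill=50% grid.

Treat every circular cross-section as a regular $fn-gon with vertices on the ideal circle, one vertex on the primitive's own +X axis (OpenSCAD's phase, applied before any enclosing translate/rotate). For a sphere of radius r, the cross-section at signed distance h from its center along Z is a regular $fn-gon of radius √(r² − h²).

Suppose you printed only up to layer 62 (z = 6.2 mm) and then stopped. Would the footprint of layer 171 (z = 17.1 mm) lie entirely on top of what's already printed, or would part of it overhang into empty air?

Compare the two slices. At z = 6.2: the cube is not intersected at this z (z outside [0, 6]); the sphere at (5.5, 8): section is a regular 12-gon, circumradius = √(r²−h²) = √(8.5²−4.8²) = 7.015 (area = (12/2)·7.015²·sin(360°/12) = 147.63 mm²); the cylinder at (11.5, -1.5): section is a regular 12-gon, circumradius r=9.5 (area = (12/2)·9.500²·sin(360°/12) = 270.75 mm²); Combining (union): the regions partially overlap — summed areas 418.38 mm² minus the doubly-counted overlap 38.59 mm² gives 379.79 mm² — area = 379.79 mm². At z = 17.1: the cube does not reach this height (z outside [0, 6]); the r=8.5 sphere at (5.5, 8) contributes a regular 12-gon of circumradius √(8.5²−6.1²) = 5.919 (area = (12/2)·5.919²·sin(360°/12) = 105.12 mm²); the cylinder at (11.5, -1.5) is absent (z outside [2.5, 10.5]); Taking the union: only the r=8.5 sphere at (5.5, 8) is present, so the union is just that shape — area = 105.12 mm². Checking containment: the cross-section at z = 17.1 is a subset of the cross-section at z = 6.2.

entirely on top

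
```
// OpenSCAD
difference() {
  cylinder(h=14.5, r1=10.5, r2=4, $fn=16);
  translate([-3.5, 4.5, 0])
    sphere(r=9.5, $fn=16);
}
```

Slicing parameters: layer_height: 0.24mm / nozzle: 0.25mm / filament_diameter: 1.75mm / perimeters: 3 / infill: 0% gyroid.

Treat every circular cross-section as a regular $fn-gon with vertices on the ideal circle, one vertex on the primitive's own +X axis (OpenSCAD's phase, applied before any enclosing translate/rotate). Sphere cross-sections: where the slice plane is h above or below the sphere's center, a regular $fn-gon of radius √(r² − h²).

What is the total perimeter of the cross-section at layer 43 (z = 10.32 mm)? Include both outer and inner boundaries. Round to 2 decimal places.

36.67 mm

At z = 10.32 mm: the cone: at t=0.712 of its height the radius interpolates to r₁+(r₂−r₁)t = 5.874, giving a regular 16-gon of that circumradius (perimeter = 2·16·5.874·sin(180°/16) = 36.67 mm); the sphere at (-3.5, 4.5) is absent (|z−center|=10.320 > r=9.5); Subtracting the remaining from the first: none of the subtracted shapes is present at this height, so the cone is unchanged — boundary = 36.67 mm. Overall, the cross-section is a single solid region. Total boundary length (outer) = 36.67 mm.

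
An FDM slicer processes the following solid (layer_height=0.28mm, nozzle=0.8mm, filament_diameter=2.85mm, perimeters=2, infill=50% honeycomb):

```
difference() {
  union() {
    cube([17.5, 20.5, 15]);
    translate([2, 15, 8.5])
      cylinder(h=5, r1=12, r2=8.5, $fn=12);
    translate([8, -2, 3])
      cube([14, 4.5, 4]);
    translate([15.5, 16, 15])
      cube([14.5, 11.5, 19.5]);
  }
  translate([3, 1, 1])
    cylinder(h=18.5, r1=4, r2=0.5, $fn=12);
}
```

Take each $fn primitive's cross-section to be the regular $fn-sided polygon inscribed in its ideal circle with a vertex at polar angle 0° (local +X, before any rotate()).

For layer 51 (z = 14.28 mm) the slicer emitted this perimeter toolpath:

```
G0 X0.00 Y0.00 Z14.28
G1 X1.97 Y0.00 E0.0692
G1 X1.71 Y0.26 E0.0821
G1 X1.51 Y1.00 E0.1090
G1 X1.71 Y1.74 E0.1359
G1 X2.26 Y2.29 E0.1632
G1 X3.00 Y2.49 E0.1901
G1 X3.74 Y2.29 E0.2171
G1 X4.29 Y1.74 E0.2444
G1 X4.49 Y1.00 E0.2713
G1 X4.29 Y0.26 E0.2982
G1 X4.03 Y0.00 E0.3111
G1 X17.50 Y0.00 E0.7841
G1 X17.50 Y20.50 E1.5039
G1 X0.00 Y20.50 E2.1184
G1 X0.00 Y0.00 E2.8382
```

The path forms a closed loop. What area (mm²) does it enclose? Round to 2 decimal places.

Apply the shoelace formula to the sequence of (X, Y) vertices; enclosed area = 352.77 mm².

352.77 mm²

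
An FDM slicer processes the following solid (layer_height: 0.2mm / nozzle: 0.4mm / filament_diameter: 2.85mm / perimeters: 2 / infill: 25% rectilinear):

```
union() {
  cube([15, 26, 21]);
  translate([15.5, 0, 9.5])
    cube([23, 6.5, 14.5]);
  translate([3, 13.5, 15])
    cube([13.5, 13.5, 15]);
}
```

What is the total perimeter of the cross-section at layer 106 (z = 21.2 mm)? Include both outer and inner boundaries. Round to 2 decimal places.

113.00 mm

At z = 21.2 mm: the cube does not reach this height (z outside [0, 21]); the cube at (15.5, 0) (footprint 23×6.5) is included at this height (perimeter 59.00 mm); the cube at (3, 13.5) is present — its section is the full 13.5×13.5 rectangle (perimeter 54.00 mm); Taking the union: the 2 present regions are separate (no shared area or edge), so areas and boundary lengths simply add and each stays a separate island — boundary = 113.00 mm. Overall, the cross-section has 2 separate islands. Total boundary length (outer) = 113.00 mm.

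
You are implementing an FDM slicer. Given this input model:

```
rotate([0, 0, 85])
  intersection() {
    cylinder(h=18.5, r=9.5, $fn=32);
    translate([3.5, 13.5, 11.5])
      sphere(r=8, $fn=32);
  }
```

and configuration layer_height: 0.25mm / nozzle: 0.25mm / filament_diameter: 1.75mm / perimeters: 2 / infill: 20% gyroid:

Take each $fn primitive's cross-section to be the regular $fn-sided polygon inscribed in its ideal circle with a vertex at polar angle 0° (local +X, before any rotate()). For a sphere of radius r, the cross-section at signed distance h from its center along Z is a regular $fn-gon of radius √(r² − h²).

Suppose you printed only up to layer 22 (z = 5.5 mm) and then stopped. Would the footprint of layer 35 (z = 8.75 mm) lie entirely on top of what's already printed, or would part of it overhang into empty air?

Compare the two slices. At z = 5.5: the cylinder: section is a regular 32-gon, circumradius r=9.5 (area = (32/2)·9.500²·sin(360°/32) = 281.71 mm²); the sphere at (3.5, 13.5): section is a regular 32-gon, circumradius = √(r²−h²) = √(8²−6²) = 5.292 (area = (32/2)·5.292²·sin(360°/32) = 87.40 mm²); After intersecting: the r=8 sphere at (3.5, 13.5) partially overlaps the r=9.5 cylinder; clipping to the common part keeps 2.44 mm² — area = 2.44 mm²; (rotated 85° about Z; rotation is an isometry so areas/perimeters/island counts are preserved). At z = 8.75: the r=9.5 cylinder gives a regular 32-gon of circumradius 9.5 (constant along its height) (area = (32/2)·9.500²·sin(360°/32) = 281.71 mm²); the r=8 sphere at (3.5, 13.5) slices to a regular 32-gon of circumradius 7.512 (√(r²−h²) with h=2.75 from center) (area = (32/2)·7.512²·sin(360°/32) = 176.17 mm²); After intersecting: the r=8 sphere at (3.5, 13.5) partially overlaps the r=9.5 cylinder; clipping to the common part keeps 19.57 mm² — area = 19.57 mm²; (whole slice rotated 85° about Z — lengths, areas and connectivity unchanged). Checking containment: at z = 8.75 the cross-section extends beyond the z = 5.5 cross-section by about 17.13 mm².

part overhangs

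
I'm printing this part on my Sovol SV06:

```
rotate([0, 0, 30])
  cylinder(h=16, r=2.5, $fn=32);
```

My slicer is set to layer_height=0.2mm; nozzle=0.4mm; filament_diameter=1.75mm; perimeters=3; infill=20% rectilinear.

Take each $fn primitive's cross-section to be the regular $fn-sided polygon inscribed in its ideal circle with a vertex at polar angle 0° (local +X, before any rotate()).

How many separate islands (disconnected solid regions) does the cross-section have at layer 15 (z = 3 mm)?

1

At z = 3 mm: the r=2.5 cylinder gives a regular 32-gon of circumradius 2.5 (constant along its height); (whole slice rotated 30° about Z — lengths, areas and connectivity unchanged). Overall, the cross-section is a single solid region. Island count = 1.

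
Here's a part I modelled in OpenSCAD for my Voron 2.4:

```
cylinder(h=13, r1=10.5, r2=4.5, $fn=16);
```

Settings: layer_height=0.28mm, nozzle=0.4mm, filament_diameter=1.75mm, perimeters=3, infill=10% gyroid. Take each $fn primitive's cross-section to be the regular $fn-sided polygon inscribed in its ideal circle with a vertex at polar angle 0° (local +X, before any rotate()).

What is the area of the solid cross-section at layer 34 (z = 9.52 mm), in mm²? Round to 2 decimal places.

At z = 9.52 mm: the cone contributes a regular 16-gon of circumradius 6.106 (interpolated between r1=10.5 and r2=4.5 at t=0.732) (area = (16/2)·6.106²·sin(360°/16) = 114.15 mm²). Overall, the cross-section is a single solid region. Net area = 114.15 mm².

114.15 mm²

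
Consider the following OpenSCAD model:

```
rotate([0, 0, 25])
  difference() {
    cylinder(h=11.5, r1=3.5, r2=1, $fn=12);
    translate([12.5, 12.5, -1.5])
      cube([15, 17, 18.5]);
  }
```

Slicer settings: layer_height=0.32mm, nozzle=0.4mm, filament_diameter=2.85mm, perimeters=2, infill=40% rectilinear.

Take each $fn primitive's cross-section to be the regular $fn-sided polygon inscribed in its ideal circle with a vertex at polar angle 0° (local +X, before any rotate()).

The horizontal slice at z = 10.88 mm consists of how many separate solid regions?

1

At z = 10.88 mm: the cone (r1=3.5→r2=1) has section circumradius 1.135 here — a regular 12-gon; the cube at (12.5, 12.5) (footprint 15×17) is included at this height; Taking the first minus the rest: starting from the cone, the 15×17 cube at (12.5, 12.5) misses the remaining region (no effect) — 1 connected region; (whole slice rotated 25° about Z — lengths, areas and connectivity unchanged). The result has 1 disconnected region.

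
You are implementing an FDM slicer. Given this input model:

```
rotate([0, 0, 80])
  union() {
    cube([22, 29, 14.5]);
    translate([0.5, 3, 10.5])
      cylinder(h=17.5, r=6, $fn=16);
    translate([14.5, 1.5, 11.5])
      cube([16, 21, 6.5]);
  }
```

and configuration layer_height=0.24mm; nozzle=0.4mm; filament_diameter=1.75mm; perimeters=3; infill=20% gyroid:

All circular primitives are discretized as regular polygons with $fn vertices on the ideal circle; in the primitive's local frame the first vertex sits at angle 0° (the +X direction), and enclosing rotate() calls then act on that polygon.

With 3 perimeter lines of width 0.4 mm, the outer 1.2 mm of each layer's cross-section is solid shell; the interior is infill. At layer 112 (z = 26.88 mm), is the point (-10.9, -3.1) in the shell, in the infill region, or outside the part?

At z = 26.88 mm: the cube is not intersected at this z (z outside [0, 14.5]); the cylinder at (0.5, 3): section is a regular 16-gon, circumradius r=6; the cube at (14.5, 1.5) does not reach this height (z outside [11.5, 18]); Merging all regions: only the r=6 cylinder at (0.5, 3) is present, so the union is just that shape — 1 connected region; (rotated 80° about Z; rotation is an isometry so areas/perimeters/island counts are preserved). Overall, the cross-section is a single solid region. Undo the 80° rotation: the query point maps to (-4.946, 10.196) in the un-rotated model frame. The nearest boundary edge runs (-1.80, 8.54)→(-3.74, 7.24); distance from the point to it = 3.12 mm. The point is not inside any of the regions above, so it lies outside the cross-section (3.12 mm from the nearest boundary).

outside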